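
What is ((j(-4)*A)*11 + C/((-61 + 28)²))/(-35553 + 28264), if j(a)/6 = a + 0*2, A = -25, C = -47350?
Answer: -7140050/7937721 ≈ -0.89951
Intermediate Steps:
j(a) = 6*a (j(a) = 6*(a + 0*2) = 6*(a + 0) = 6*a)
((j(-4)*A)*11 + C/((-61 + 28)²))/(-35553 + 28264) = (((6*(-4))*(-25))*11 - 47350/(-61 + 28)²)/(-35553 + 28264) = (-24*(-25)*11 - 47350/((-33)²))/(-7289) = (600*11 - 47350/1089)*(-1/7289) = (6600 - 47350*1/1089)*(-1/7289) = (6600 - 47350/1089)*(-1/7289) = (7140050/1089)*(-1/7289) = -7140050/7937721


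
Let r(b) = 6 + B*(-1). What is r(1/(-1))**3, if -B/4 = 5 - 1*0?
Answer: 17576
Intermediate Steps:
B = -20 (B = -4*(5 - 1*0) = -4*(5 + 0) = -4*5 = -20)
r(b) = 26 (r(b) = 6 - 20*(-1) = 6 + 20 = 26)
r(1/(-1))**3 = 26**3 = 17576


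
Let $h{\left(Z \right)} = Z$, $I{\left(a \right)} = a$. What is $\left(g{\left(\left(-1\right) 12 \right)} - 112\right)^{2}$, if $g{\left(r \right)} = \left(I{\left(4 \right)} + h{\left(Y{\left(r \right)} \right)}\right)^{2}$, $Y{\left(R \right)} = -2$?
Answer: $11664$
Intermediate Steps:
$g{\left(r \right)} = 4$ ($g{\left(r \right)} = \left(4 - 2\right)^{2} = 2^{2} = 4$)
$\left(g{\left(\left(-1\right) 12 \right)} - 112\right)^{2} = \left(4 - 112\right)^{2} = \left(-108\right)^{2} = 11664$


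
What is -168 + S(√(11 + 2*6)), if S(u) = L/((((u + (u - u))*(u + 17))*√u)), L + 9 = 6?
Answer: -168 - 51*23^(¼)/6118 + 3*23^(¾)/6118 ≈ -168.01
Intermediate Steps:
L = -3 (L = -9 + 6 = -3)
S(u) = -3/(u^(3/2)*(17 + u)) (S(u) = -3*1/(√u*(u + 17)*(u + (u - u))) = -3*1/(√u*(17 + u)*(u + 0)) = -3*1/(u^(3/2)*(17 + u)) = -3/(u^(3/2)*(17 + u)))
-168 + S(√(11 + 2*6)) = -168 - 3/((√(11 + 2*6))^(3/2)*(17 + √(11 + 2*6))) = -168 - 3/((√(11 + 12))^(3/2)*(17 + √(11 + 12))) = -168 - 3/((√23)^(3/2)*(17 + √23)) = -168 - 3*23^(¼)/23/(17 + √23) = -168 - 3*23^(¼)/(23*(17 + √23))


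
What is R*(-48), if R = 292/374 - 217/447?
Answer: -394928/27863 ≈ -14.174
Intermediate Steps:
R = 24683/83589 (R = 292*(1/374) - 217*1/447 = 146/187 - 217/447 = 24683/83589 ≈ 0.29529)
R*(-48) = (24683/83589)*(-48) = -394928/27863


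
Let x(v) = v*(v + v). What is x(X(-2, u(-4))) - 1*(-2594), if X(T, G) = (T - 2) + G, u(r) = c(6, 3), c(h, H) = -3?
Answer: 2692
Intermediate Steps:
u(r) = -3
X(T, G) = -2 + G + T (X(T, G) = (-2 + T) + G = -2 + G + T)
x(v) = 2*v² (x(v) = v*(2*v) = 2*v²)
x(X(-2, u(-4))) - 1*(-2594) = 2*(-2 - 3 - 2)² - 1*(-2594) = 2*(-7)² + 2594 = 2*49 + 2594 = 98 + 2594 = 2692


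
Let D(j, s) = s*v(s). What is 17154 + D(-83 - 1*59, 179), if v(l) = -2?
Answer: 16796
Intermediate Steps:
D(j, s) = -2*s (D(j, s) = s*(-2) = -2*s)
17154 + D(-83 - 1*59, 179) = 17154 - 2*179 = 17154 - 358 = 16796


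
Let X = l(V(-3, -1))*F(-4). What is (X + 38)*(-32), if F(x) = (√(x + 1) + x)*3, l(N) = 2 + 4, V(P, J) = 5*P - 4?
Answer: 1088 - 576*I*√3 ≈ 1088.0 - 997.66*I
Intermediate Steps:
V(P, J) = -4 + 5*P
l(N) = 6
F(x) = 3*x + 3*√(1 + x) (F(x) = (√(1 + x) + x)*3 = (x + √(1 + x))*3 = 3*x + 3*√(1 + x))
X = -72 + 18*I*√3 (X = 6*(3*(-4) + 3*√(1 - 4)) = 6*(-12 + 3*√(-3)) = 6*(-12 + 3*(I*√3)) = 6*(-12 + 3*I*√3) = -72 + 18*I*√3 ≈ -72.0 + 31.177*I)
(X + 38)*(-32) = ((-72 + 18*I*√3) + 38)*(-32) = (-34 + 18*I*√3)*(-32) = 1088 - 576*I*√3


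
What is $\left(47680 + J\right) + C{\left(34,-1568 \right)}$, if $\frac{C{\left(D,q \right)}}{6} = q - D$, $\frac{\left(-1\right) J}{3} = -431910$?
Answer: $1333798$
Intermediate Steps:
$J = 1295730$ ($J = \left(-3\right) \left(-431910\right) = 1295730$)
$C{\left(D,q \right)} = - 6 D + 6 q$ ($C{\left(D,q \right)} = 6 \left(q - D\right) = - 6 D + 6 q$)
$\left(47680 + J\right) + C{\left(34,-1568 \right)} = \left(47680 + 1295730\right) + \left(\left(-6\right) 34 + 6 \left(-1568\right)\right) = 1343410 - 9612 = 1333798$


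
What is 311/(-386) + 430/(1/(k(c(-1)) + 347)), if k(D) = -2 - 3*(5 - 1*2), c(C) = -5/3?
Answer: 55768969/386 ≈ 1.4448e+5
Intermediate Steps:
c(C) = -5/3 (c(C) = -5*⅓ = -5/3)
k(D) = -11 (k(D) = -2 - 3*(5 - 2) = -2 - 3*3 = -2 - 9 = -11)
311/(-386) + 430/(1/(k(c(-1)) + 347)) = 311/(-386) + 430/(1/(-11 + 347)) = 311*(-1/386) + 430/(1/336) = -311/386 + 430/(1/336) = -311/386 + 430*336 = -311/386 + 144480 = 55768969/386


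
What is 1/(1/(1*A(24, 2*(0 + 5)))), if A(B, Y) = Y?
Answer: 10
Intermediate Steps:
1/(1/(1*A(24, 2*(0 + 5)))) = 1/(1/(1*(2*(0 + 5)))) = 1/(1/(1*(2*5))) = 1/(1/(1*10)) = 1/(1/10) = 1/(⅒) = 10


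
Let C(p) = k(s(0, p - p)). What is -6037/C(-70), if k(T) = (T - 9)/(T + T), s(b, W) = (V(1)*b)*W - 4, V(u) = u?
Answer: -48296/13 ≈ -3715.1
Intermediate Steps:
s(b, W) = -4 + W*b (s(b, W) = (1*b)*W - 4 = b*W - 4 = W*b - 4 = -4 + W*b)
k(T) = (-9 + T)/(2*T) (k(T) = (-9 + T)/((2*T)) = (-9 + T)*(1/(2*T)) = (-9 + T)/(2*T))
C(p) = 13/8 (C(p) = (-9 + (-4 + (p - p)*0))/(2*(-4 + (p - p)*0)) = (-9 + (-4 + 0*0))/(2*(-4 + 0*0)) = (-9 + (-4 + 0))/(2*(-4 + 0)) = (1/2)*(-9 - 4)/(-4) = (1/2)*(-1/4)*(-13) = 13/8)
-6037/C(-70) = -6037/13/8 = -6037*8/13 = -48296/13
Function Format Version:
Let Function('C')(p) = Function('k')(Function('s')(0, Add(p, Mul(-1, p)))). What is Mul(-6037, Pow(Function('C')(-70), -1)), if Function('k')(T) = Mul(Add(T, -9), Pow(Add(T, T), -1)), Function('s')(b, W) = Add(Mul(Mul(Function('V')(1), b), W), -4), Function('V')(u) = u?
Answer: Rational(-48296, 13) ≈ -3715.1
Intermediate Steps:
Function('s')(b, W) = Add(-4, Mul(W, b)) (Function('s')(b, W) = Add(Mul(Mul(1, b), W), -4) = Add(Mul(b, W), -4) = Add(Mul(W, b), -4) = Add(-4, Mul(W, b)))
Function('k')(T) = Mul(Rational(1, 2), Pow(T, -1), Add(-9, T)) (Function('k')(T) = Mul(Add(-9, T), Pow(Mul(2, T), -1)) = Mul(Add(-9, T), Mul(Rational(1, 2), Pow(T, -1))) = Mul(Rational(1, 2), Pow(T, -1), Add(-9, T)))
Function('C')(p) = Rational(13, 8) (Function('C')(p) = Mul(Rational(1, 2), Pow(Add(-4, Mul(Add(p, Mul(-1, p)), 0)), -1), Add(-9, Add(-4, Mul(Add(p, Mul(-1, p)), 0)))) = Mul(Rational(1, 2), Pow(Add(-4, Mul(0, 0)), -1), Add(-9, Add(-4, Mul(0, 0)))) = Mul(Rational(1, 2), Pow(Add(-4, 0), -1), Add(-9, Add(-4, 0))) = Mul(Rational(1, 2), Pow(-4, -1), Add(-9, -4)) = Mul(Rational(1, 2), Rational(-1, 4), -13) = Rational(13, 8))
Mul(-6037, Pow(Function('C')(-70), -1)) = Mul(-6037, Pow(Rational(13, 8), -1)) = Mul(-6037, Rational(8, 13)) = Rational(-48296, 13)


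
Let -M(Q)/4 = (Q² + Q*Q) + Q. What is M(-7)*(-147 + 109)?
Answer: 13832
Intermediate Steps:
M(Q) = -8*Q² - 4*Q (M(Q) = -4*((Q² + Q*Q) + Q) = -4*((Q² + Q²) + Q) = -4*(2*Q² + Q) = -4*(Q + 2*Q²) = -8*Q² - 4*Q)
M(-7)*(-147 + 109) = (-4*(-7)*(1 + 2*(-7)))*(-147 + 109) = -4*(-7)*(1 - 14)*(-38) = -4*(-7)*(-13)*(-38) = -364*(-38) = 13832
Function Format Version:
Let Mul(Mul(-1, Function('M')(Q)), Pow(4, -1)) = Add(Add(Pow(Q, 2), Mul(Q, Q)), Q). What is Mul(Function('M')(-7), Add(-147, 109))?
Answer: 13832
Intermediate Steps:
Function('M')(Q) = Add(Mul(-8, Pow(Q, 2)), Mul(-4, Q)) (Function('M')(Q) = Mul(-4, Add(Add(Pow(Q, 2), Mul(Q, Q)), Q)) = Mul(-4, Add(Add(Pow(Q, 2), Pow(Q, 2)), Q)) = Mul(-4, Add(Mul(2, Pow(Q, 2)), Q)) = Mul(-4, Add(Q, Mul(2, Pow(Q, 2)))) = Add(Mul(-8, Pow(Q, 2)), Mul(-4, Q)))
Mul(Function('M')(-7), Add(-147, 109)) = Mul(Mul(-4, -7, Add(1, Mul(2, -7))), Add(-147, 109)) = Mul(Mul(-4, -7, Add(1, -14)), -38) = Mul(Mul(-4, -7, -13), -38) = Mul(-364, -38) = 13832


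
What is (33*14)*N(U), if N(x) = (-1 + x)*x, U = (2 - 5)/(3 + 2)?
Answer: 11088/25 ≈ 443.52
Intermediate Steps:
U = -⅗ (U = -3/5 = -3*⅕ = -⅗ ≈ -0.60000)
N(x) = x*(-1 + x)
(33*14)*N(U) = (33*14)*(-3*(-1 - ⅗)/5) = 462*(-⅗*(-8/5)) = 462*(24/25) = 11088/25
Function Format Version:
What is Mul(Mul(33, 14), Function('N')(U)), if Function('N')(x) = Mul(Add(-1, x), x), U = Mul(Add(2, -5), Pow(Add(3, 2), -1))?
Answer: Rational(11088, 25) ≈ 443.52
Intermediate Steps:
U = Rational(-3, 5) (U = Mul(-3, Pow(5, -1)) = Mul(-3, Rational(1, 5)) = Rational(-3, 5) ≈ -0.60000)
Function('N')(x) = Mul(x, Add(-1, x))
Mul(Mul(33, 14), Function('N')(U)) = Mul(Mul(33, 14), Mul(Rational(-3, 5), Add(-1, Rational(-3, 5)))) = Mul(462, Mul(Rational(-3, 5), Rational(-8, 5))) = Mul(462, Rational(24, 25)) = Rational(11088, 25)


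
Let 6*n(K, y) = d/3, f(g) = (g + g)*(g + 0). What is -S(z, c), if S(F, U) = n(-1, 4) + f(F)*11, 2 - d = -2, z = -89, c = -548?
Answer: -1568360/9 ≈ -1.7426e+5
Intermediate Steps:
d = 4 (d = 2 - 1*(-2) = 2 + 2 = 4)
f(g) = 2*g² (f(g) = (2*g)*g = 2*g²)
n(K, y) = 2/9 (n(K, y) = (4/3)/6 = (4*(⅓))/6 = (⅙)*(4/3) = 2/9)
S(F, U) = 2/9 + 22*F² (S(F, U) = 2/9 + (2*F²)*11 = 2/9 + 22*F²)
-S(z, c) = -(2/9 + 22*(-89)²) = -(2/9 + 22*7921) = -(2/9 + 174262) = -1*1568360/9 = -1568360/9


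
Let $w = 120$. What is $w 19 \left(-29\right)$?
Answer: $-66120$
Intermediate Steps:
$w 19 \left(-29\right) = 120 \cdot 19 \left(-29\right) = 2280 \left(-29\right) = -66120$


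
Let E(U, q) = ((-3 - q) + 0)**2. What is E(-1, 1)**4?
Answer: 65536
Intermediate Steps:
E(U, q) = (-3 - q)**2
E(-1, 1)**4 = ((3 + 1)**2)**4 = (4**2)**4 = 16**4 = 65536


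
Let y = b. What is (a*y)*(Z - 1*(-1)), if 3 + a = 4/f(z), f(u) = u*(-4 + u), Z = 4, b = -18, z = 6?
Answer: 240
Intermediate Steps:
y = -18
a = -8/3 (a = -3 + 4/((6*(-4 + 6))) = -3 + 4/((6*2)) = -3 + 4/12 = -3 + 4*(1/12) = -3 + ⅓ = -8/3 ≈ -2.6667)
(a*y)*(Z - 1*(-1)) = (-8/3*(-18))*(4 - 1*(-1)) = 48*(4 + 1) = 48*5 = 240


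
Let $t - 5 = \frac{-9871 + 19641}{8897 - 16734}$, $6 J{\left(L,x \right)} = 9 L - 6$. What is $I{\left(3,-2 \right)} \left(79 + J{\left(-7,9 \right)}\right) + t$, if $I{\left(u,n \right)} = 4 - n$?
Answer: $\frac{3203400}{7837} \approx 408.75$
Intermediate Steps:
$J{\left(L,x \right)} = -1 + \frac{3 L}{2}$ ($J{\left(L,x \right)} = \frac{9 L - 6}{6} = \frac{-6 + 9 L}{6} = -1 + \frac{3 L}{2}$)
$t = \frac{29415}{7837}$ ($t = 5 + \frac{-9871 + 19641}{8897 - 16734} = 5 + \frac{9770}{-7837} = 5 + 9770 \left(- \frac{1}{7837}\right) = 5 - \frac{9770}{7837} = \frac{29415}{7837} \approx 3.7533$)
$I{\left(3,-2 \right)} \left(79 + J{\left(-7,9 \right)}\right) + t = \left(4 - -2\right) \left(79 + \left(-1 + \frac{3}{2} \left(-7\right)\right)\right) + \frac{29415}{7837} = \left(4 + 2\right) \left(79 - \frac{23}{2}\right) + \frac{29415}{7837} = 6 \left(79 - \frac{23}{2}\right) + \frac{29415}{7837} = 6 \cdot \frac{135}{2} + \frac{29415}{7837} = 405 + \frac{29415}{7837} = \frac{3203400}{7837}$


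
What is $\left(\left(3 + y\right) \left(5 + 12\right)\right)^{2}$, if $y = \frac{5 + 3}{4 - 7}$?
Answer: $\frac{289}{9} \approx 32.111$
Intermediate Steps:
$y = - \frac{8}{3}$ ($y = \frac{8}{-3} = 8 \left(- \frac{1}{3}\right) = - \frac{8}{3} \approx -2.6667$)
$\left(\left(3 + y\right) \left(5 + 12\right)\right)^{2} = \left(\left(3 - \frac{8}{3}\right) \left(5 + 12\right)\right)^{2} = \left(\frac{1}{3} \cdot 17\right)^{2} = \left(\frac{17}{3}\right)^{2} = \frac{289}{9}$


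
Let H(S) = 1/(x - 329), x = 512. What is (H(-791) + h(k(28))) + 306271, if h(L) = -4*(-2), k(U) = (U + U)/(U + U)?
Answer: 56049058/183 ≈ 3.0628e+5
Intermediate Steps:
k(U) = 1 (k(U) = (2*U)/((2*U)) = (2*U)*(1/(2*U)) = 1)
h(L) = 8
H(S) = 1/183 (H(S) = 1/(512 - 329) = 1/183)
(H(-791) + h(k(28))) + 306271 = (1/183 + 8) + 306271 = 1465/183 + 306271 = 56049058/183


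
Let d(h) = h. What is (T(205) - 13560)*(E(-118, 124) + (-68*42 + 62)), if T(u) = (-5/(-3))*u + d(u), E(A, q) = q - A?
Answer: 99630080/3 ≈ 3.3210e+7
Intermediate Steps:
T(u) = 8*u/3 (T(u) = (-5/(-3))*u + u = (-5*(-⅓))*u + u = 5*u/3 + u = 8*u/3)
(T(205) - 13560)*(E(-118, 124) + (-68*42 + 62)) = ((8/3)*205 - 13560)*((124 - 1*(-118)) + (-68*42 + 62)) = (1640/3 - 13560)*((124 + 118) + (-2856 + 62)) = -39040*(242 - 2794)/3 = -39040/3*(-2552) = 99630080/3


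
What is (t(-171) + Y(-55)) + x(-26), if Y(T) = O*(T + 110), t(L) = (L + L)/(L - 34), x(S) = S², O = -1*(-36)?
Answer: 544822/205 ≈ 2657.7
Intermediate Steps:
O = 36
t(L) = 2*L/(-34 + L) (t(L) = (2*L)/(-34 + L) = 2*L/(-34 + L))
Y(T) = 3960 + 36*T (Y(T) = 36*(T + 110) = 36*(110 + T) = 3960 + 36*T)
(t(-171) + Y(-55)) + x(-26) = (2*(-171)/(-34 - 171) + (3960 + 36*(-55))) + (-26)² = (2*(-171)/(-205) + (3960 - 1980)) + 676 = (2*(-171)*(-1/205) + 1980) + 676 = (342/205 + 1980) + 676 = 406242/205 + 676 = 544822/205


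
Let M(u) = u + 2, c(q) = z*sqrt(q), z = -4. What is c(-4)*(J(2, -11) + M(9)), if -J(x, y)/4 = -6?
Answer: -280*I ≈ -280.0*I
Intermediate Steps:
c(q) = -4*sqrt(q)
M(u) = 2 + u
J(x, y) = 24 (J(x, y) = -4*(-6) = 24)
c(-4)*(J(2, -11) + M(9)) = (-8*I)*(24 + (2 + 9)) = (-8*I)*(24 + 11) = -8*I*35 = -280*I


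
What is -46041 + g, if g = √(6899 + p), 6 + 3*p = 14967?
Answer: -46041 + √11886 ≈ -45932.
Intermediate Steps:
p = 4987 (p = -2 + (⅓)*14967 = -2 + 4989 = 4987)
g = √11886 (g = √(6899 + 4987) = √11886 ≈ 109.02)
-46041 + g = -46041 + √11886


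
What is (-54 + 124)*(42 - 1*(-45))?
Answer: 6090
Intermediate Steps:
(-54 + 124)*(42 - 1*(-45)) = 70*(42 + 45) = 70*87 = 6090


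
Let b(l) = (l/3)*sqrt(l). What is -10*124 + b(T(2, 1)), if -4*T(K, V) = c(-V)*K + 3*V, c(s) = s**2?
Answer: -1240 - 5*I*sqrt(5)/24 ≈ -1240.0 - 0.46585*I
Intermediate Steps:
T(K, V) = -3*V/4 - K*V**2/4 (T(K, V) = -((-V)**2*K + 3*V)/4 = -(V**2*K + 3*V)/4 = -(K*V**2 + 3*V)/4 = -(3*V + K*V**2)/4 = -3*V/4 - K*V**2/4)
b(l) = l**(3/2)/3 (b(l) = (l*(1/3))*sqrt(l) = (l/3)*sqrt(l) = l**(3/2)/3)
-10*124 + b(T(2, 1)) = -10*124 + ((1/4)*1*(-3 - 1*2*1))**(3/2)/3 = -1240 + ((1/4)*1*(-3 - 2))**(3/2)/3 = -1240 + ((1/4)*1*(-5))**(3/2)/3 = -1240 + (-5/4)**(3/2)/3 = -1240 + (-5*I*sqrt(5)/8)/3 = -1240 - 5*I*sqrt(5)/24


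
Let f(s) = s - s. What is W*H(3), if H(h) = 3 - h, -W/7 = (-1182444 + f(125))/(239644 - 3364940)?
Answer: 0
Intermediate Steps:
f(s) = 0
W = -2069277/781324 (W = -7*(-1182444 + 0)/(239644 - 3364940) = -(-8277108)/(-3125296) = -(-8277108)*(-1)/3125296 = -7*295611/781324 = -2069277/781324 ≈ -2.6484)
W*H(3) = -2069277*(3 - 1*3)/781324 = -2069277*(3 - 3)/781324 = -2069277/781324*0 = 0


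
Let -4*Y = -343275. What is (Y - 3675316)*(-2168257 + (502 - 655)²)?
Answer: 7698925997668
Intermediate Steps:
Y = 343275/4 (Y = -¼*(-343275) = 343275/4 ≈ 85819.)
(Y - 3675316)*(-2168257 + (502 - 655)²) = (343275/4 - 3675316)*(-2168257 + (502 - 655)²) = -14357989*(-2168257 + (-153)²)/4 = -14357989*(-2168257 + 23409)/4 = -14357989/4*(-2144848) = 7698925997668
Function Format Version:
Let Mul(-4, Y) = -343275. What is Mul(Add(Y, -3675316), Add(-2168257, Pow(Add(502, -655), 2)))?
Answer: 7698925997668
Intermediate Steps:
Y = Rational(343275, 4) (Y = Mul(Rational(-1, 4), -343275) = Rational(343275, 4) ≈ 85819.)
Mul(Add(Y, -3675316), Add(-2168257, Pow(Add(502, -655), 2))) = Mul(Add(Rational(343275, 4), -3675316), Add(-2168257, Pow(Add(502, -655), 2))) = Mul(Rational(-14357989, 4), Add(-2168257, Pow(-153, 2))) = Mul(Rational(-14357989, 4), Add(-2168257, 23409)) = Mul(Rational(-14357989, 4), -2144848) = 7698925997668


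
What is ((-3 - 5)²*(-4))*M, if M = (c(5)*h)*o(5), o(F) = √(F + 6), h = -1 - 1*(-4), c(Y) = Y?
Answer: -3840*√11 ≈ -12736.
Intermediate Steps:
h = 3 (h = -1 + 4 = 3)
o(F) = √(6 + F)
M = 15*√11 (M = (5*3)*√(6 + 5) = 15*√11 ≈ 49.749)
((-3 - 5)²*(-4))*M = ((-3 - 5)²*(-4))*(15*√11) = ((-8)²*(-4))*(15*√11) = (64*(-4))*(15*√11) = -3840*√11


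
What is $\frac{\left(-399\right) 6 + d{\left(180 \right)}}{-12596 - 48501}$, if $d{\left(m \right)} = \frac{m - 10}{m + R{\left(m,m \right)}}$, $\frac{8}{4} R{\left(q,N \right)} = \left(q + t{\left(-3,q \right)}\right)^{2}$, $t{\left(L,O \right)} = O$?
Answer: $\frac{145385}{3710358} \approx 0.039184$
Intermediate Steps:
$R{\left(q,N \right)} = 2 q^{2}$ ($R{\left(q,N \right)} = \frac{\left(q + q\right)^{2}}{2} = \frac{\left(2 q\right)^{2}}{2} = \frac{4 q^{2}}{2} = 2 q^{2}$)
$d{\left(m \right)} = \frac{-10 + m}{m + 2 m^{2}}$ ($d{\left(m \right)} = \frac{m - 10}{m + 2 m^{2}} = \frac{-10 + m}{m + 2 m^{2}}$)
$\frac{\left(-399\right) 6 + d{\left(180 \right)}}{-12596 - 48501} = \frac{\left(-399\right) 6 + \frac{-10 + 180}{180 \left(1 + 2 \cdot 180\right)}}{-12596 - 48501} = \frac{-2394 + \frac{1}{180} \frac{1}{1 + 360} \cdot 170}{-61097} = \left(-2394 + \frac{1}{180} \cdot \frac{1}{361} \cdot 170\right) \left(- \frac{1}{61097}\right) = \left(-2394 + \frac{17}{6498}\right) \left(- \frac{1}{61097}\right) = \left(- \frac{15556195}{6498}\right) \left(- \frac{1}{61097}\right) = \frac{145385}{3710358}$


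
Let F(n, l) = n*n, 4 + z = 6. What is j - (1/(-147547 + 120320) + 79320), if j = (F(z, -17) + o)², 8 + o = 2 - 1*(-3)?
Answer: -2159618412/27227 ≈ -79319.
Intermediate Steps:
z = 2 (z = -4 + 6 = 2)
F(n, l) = n²
o = -3 (o = -8 + (2 - 1*(-3)) = -8 + (2 + 3) = -8 + 5 = -3)
j = 1 (j = (2² - 3)² = (4 - 3)² = 1² = 1)
j - (1/(-147547 + 120320) + 79320) = 1 - (1/(-147547 + 120320) + 79320) = 1 - (1/(-27227) + 79320) = 1 - (-1/27227 + 79320) = 1 - 1*2159645639/27227 = 1 - 2159645639/27227 = -2159618412/27227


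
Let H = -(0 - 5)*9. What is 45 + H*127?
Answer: 5760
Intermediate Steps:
H = 45 (H = -1*(-5)*9 = 5*9 = 45)
45 + H*127 = 45 + 45*127 = 45 + 5715 = 5760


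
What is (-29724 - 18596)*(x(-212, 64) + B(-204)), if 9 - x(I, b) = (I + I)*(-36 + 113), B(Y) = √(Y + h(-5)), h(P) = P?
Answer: -1577986240 - 48320*I*√209 ≈ -1.578e+9 - 6.9855e+5*I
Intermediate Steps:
B(Y) = √(-5 + Y) (B(Y) = √(Y - 5) = √(-5 + Y))
x(I, b) = 9 - 154*I (x(I, b) = 9 - (I + I)*(-36 + 113) = 9 - 2*I*77 = 9 - 154*I)
(-29724 - 18596)*(x(-212, 64) + B(-204)) = (-29724 - 18596)*((9 - 154*(-212)) + √(-5 - 204)) = -48320*((9 + 32648) + √(-209)) = -48320*(32657 + I*√209) = -1577986240 - 48320*I*√209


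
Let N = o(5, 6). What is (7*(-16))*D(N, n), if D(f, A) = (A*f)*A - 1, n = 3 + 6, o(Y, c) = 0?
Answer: 112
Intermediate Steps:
N = 0
n = 9
D(f, A) = -1 + f*A² (D(f, A) = f*A² - 1 = -1 + f*A²)
(7*(-16))*D(N, n) = (7*(-16))*(-1 + 0*9²) = -112*(-1 + 0*81) = -112*(-1 + 0) = -112*(-1) = 112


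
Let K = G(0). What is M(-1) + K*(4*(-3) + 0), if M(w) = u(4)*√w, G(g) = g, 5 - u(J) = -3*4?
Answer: 17*I ≈ 17.0*I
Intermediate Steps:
u(J) = 17 (u(J) = 5 - (-3)*4 = 5 - 1*(-12) = 5 + 12 = 17)
K = 0
M(w) = 17*√w
M(-1) + K*(4*(-3) + 0) = 17*√(-1) + 0*(4*(-3) + 0) = 17*I + 0*(-12 + 0) = 17*I + 0*(-12) = 17*I + 0 = 17*I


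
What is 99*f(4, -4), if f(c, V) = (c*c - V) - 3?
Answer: 1683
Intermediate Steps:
f(c, V) = -3 + c² - V (f(c, V) = (c² - V) - 3 = -3 + c² - V)
99*f(4, -4) = 99*(-3 + 4² - 1*(-4)) = 99*(-3 + 16 + 4) = 99*17 = 1683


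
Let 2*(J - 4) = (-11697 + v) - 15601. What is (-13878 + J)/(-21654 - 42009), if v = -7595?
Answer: 62641/127326 ≈ 0.49197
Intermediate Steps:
J = -34885/2 (J = 4 + ((-11697 - 7595) - 15601)/2 = 4 + (-19292 - 15601)/2 = 4 + (½)*(-34893) = 4 - 34893/2 = -34885/2 ≈ -17443.)
(-13878 + J)/(-21654 - 42009) = (-13878 - 34885/2)/(-21654 - 42009) = -62641/2/(-63663) = -62641/2*(-1/63663) = 62641/127326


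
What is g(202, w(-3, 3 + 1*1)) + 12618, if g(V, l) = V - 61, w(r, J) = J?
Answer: 12759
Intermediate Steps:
g(V, l) = -61 + V
g(202, w(-3, 3 + 1*1)) + 12618 = (-61 + 202) + 12618 = 141 + 12618 = 12759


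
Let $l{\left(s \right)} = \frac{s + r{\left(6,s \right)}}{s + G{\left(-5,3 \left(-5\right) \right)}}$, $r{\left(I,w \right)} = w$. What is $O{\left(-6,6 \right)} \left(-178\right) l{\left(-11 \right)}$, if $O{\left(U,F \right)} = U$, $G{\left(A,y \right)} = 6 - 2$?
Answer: $\frac{23496}{7} \approx 3356.6$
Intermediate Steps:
$G{\left(A,y \right)} = 4$
$l{\left(s \right)} = \frac{2 s}{4 + s}$ ($l{\left(s \right)} = \frac{s + s}{s + 4} = \frac{2 s}{4 + s}$)
$O{\left(-6,6 \right)} \left(-178\right) l{\left(-11 \right)} = \left(-6\right) \left(-178\right) 2 \left(-11\right) \frac{1}{4 - 11} = 1068 \cdot 2 \left(-11\right) \frac{1}{-7} = 1068 \cdot 2 \left(-11\right) \left(- \frac{1}{7}\right) = 1068 \cdot \frac{22}{7} = \frac{23496}{7}$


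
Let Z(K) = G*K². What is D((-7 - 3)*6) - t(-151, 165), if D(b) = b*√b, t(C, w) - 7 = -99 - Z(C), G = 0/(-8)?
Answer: 92 - 120*I*√15 ≈ 92.0 - 464.76*I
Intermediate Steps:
G = 0 (G = 0*(-⅛) = 0)
Z(K) = 0 (Z(K) = 0*K² = 0)
t(C, w) = -92 (t(C, w) = 7 + (-99 - 1*0) = 7 + (-99 + 0) = 7 - 99 = -92)
D(b) = b^(3/2)
D((-7 - 3)*6) - t(-151, 165) = ((-7 - 3)*6)^(3/2) - 1*(-92) = (-10*6)^(3/2) + 92 = (-60)^(3/2) + 92 = -120*I*√15 + 92 = 92 - 120*I*√15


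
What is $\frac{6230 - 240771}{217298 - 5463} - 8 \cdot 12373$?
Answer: $- \frac{20968510181}{211835} \approx -98985.0$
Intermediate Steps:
$\frac{6230 - 240771}{217298 - 5463} - 8 \cdot 12373 = - \frac{234541}{211835} - 98984 = - \frac{20968510181}{211835}$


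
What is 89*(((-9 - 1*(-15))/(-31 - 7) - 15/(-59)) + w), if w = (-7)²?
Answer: 4898293/1121 ≈ 4369.6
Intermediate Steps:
w = 49
89*(((-9 - 1*(-15))/(-31 - 7) - 15/(-59)) + w) = 89*(((-9 - 1*(-15))/(-31 - 7) - 15/(-59)) + 49) = 89*(((-9 + 15)/(-38) - 15*(-1/59)) + 49) = 89*((6*(-1/38) + 15/59) + 49) = 89*((-3/19 + 15/59) + 49) = 89*(108/1121 + 49) = 89*(55037/1121) = 4898293/1121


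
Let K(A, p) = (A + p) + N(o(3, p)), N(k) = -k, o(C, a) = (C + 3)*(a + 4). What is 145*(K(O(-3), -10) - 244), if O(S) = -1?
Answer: -31755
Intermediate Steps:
o(C, a) = (3 + C)*(4 + a)
K(A, p) = -24 + A - 5*p (K(A, p) = (A + p) - (12 + 3*p + 4*3 + 3*p) = (A + p) - (12 + 3*p + 12 + 3*p) = (A + p) - (24 + 6*p) = (A + p) + (-24 - 6*p) = -24 + A - 5*p)
145*(K(O(-3), -10) - 244) = 145*((-24 - 1 - 5*(-10)) - 244) = 145*((-24 - 1 + 50) - 244) = 145*(25 - 244) = 145*(-219) = -31755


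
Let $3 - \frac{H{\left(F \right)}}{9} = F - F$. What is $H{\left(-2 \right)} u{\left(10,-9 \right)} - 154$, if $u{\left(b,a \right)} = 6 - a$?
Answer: $251$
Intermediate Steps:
$H{\left(F \right)} = 27$ ($H{\left(F \right)} = 27 - 9 \left(F - F\right) = 27 - 0 = 27 + 0 = 27$)
$H{\left(-2 \right)} u{\left(10,-9 \right)} - 154 = 27 \left(6 - -9\right) - 154 = 27 \left(6 + 9\right) - 154 = 27 \cdot 15 - 154 = 405 - 154 = 251$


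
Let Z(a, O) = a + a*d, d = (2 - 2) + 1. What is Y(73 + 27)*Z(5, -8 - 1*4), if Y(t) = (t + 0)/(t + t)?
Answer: 5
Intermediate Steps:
d = 1 (d = 0 + 1 = 1)
Z(a, O) = 2*a (Z(a, O) = a + a*1 = a + a = 2*a)
Y(t) = 1/2 (Y(t) = t/((2*t)) = t*(1/(2*t)) = 1/2)
Y(73 + 27)*Z(5, -8 - 1*4) = (2*5)/2 = (1/2)*10 = 5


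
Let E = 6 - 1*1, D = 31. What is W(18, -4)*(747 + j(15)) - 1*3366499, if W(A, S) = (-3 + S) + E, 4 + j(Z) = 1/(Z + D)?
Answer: -77463656/23 ≈ -3.3680e+6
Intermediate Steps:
E = 5 (E = 6 - 1 = 5)
j(Z) = -4 + 1/(31 + Z) (j(Z) = -4 + 1/(Z + 31) = -4 + 1/(31 + Z))
W(A, S) = 2 + S (W(A, S) = (-3 + S) + 5 = 2 + S)
W(18, -4)*(747 + j(15)) - 1*3366499 = (2 - 4)*(747 + (-123 - 4*15)/(31 + 15)) - 1*3366499 = -2*(747 + (-123 - 60)/46) - 3366499 = -2*(747 + (1/46)*(-183)) - 3366499 = -2*(747 - 183/46) - 3366499 = -2*34179/46 - 3366499 = -34179/23 - 3366499 = -77463656/23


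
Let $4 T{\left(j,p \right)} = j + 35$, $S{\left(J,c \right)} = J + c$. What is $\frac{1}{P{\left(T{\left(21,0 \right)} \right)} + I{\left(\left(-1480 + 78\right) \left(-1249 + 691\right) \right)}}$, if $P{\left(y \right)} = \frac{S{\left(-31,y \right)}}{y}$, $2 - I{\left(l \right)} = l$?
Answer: $- \frac{14}{10952413} \approx -1.2783 \cdot 10^{-6}$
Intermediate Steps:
$I{\left(l \right)} = 2 - l$
$T{\left(j,p \right)} = \frac{35}{4} + \frac{j}{4}$ ($T{\left(j,p \right)} = \frac{j + 35}{4} = \frac{35 + j}{4} = \frac{35}{4} + \frac{j}{4}$)
$P{\left(y \right)} = \frac{-31 + y}{y}$
$\frac{1}{P{\left(T{\left(21,0 \right)} \right)} + I{\left(\left(-1480 + 78\right) \left(-1249 + 691\right) \right)}} = \frac{1}{\frac{-31 + \left(\frac{35}{4} + \frac{1}{4} \cdot 21\right)}{\frac{35}{4} + \frac{1}{4} \cdot 21} + \left(2 - \left(-1480 + 78\right) \left(-1249 + 691\right)\right)} = \frac{1}{\frac{-31 + \left(\frac{35}{4} + \frac{21}{4}\right)}{\frac{35}{4} + \frac{21}{4}} + \left(2 - \left(-1402\right) \left(-558\right)\right)} = \frac{1}{\frac{-31 + 14}{14} + \left(2 - 782316\right)} = \frac{1}{\frac{1}{14} \left(-17\right) + \left(2 - 782316\right)} = \frac{1}{- \frac{17}{14} - 782314} = \frac{1}{- \frac{10952413}{14}} = - \frac{14}{10952413}$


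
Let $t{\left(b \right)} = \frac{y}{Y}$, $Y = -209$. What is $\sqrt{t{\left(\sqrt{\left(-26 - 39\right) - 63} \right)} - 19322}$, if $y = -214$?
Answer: $\frac{6 i \sqrt{23443321}}{209} \approx 139.0 i$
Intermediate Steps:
$t{\left(b \right)} = \frac{214}{209}$ ($t{\left(b \right)} = - \frac{214}{-209} = \left(-214\right) \left(- \frac{1}{209}\right) = \frac{214}{209}$)
$\sqrt{t{\left(\sqrt{\left(-26 - 39\right) - 63} \right)} - 19322} = \sqrt{\frac{214}{209} - 19322} = \sqrt{- \frac{4038084}{209}} = \frac{6 i \sqrt{23443321}}{209}$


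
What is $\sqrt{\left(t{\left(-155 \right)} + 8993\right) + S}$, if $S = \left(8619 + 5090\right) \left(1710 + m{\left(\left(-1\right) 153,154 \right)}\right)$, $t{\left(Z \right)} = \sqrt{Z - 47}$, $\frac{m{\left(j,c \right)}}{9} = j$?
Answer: $\sqrt{4574090 + i \sqrt{202}} \approx 2138.7 + 0.003 i$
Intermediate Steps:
$m{\left(j,c \right)} = 9 j$
$t{\left(Z \right)} = \sqrt{-47 + Z}$
$S = 4565097$ ($S = \left(8619 + 5090\right) \left(1710 + 9 \left(\left(-1\right) 153\right)\right) = 13709 \left(1710 + 9 \left(-153\right)\right) = 13709 \left(1710 - 1377\right) = 13709 \cdot 333 = 4565097$)
$\sqrt{\left(t{\left(-155 \right)} + 8993\right) + S} = \sqrt{\left(\sqrt{-47 - 155} + 8993\right) + 4565097} = \sqrt{\left(\sqrt{-202} + 8993\right) + 4565097} = \sqrt{\left(i \sqrt{202} + 8993\right) + 4565097} = \sqrt{\left(8993 + i \sqrt{202}\right) + 4565097} = \sqrt{4574090 + i \sqrt{202}}$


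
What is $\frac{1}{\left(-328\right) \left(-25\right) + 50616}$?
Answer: $\frac{1}{58816} \approx 1.7002 \cdot 10^{-5}$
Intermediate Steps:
$\frac{1}{\left(-328\right) \left(-25\right) + 50616} = \frac{1}{8200 + 50616} = \frac{1}{58816}$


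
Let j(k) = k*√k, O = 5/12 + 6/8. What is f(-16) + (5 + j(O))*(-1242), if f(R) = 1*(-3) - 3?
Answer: -6216 - 483*√42/2 ≈ -7781.1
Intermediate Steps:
f(R) = -6 (f(R) = -3 - 3 = -6)
O = 7/6 (O = 5*(1/12) + 6*(⅛) = 5/12 + ¾ = 7/6 ≈ 1.1667)
j(k) = k^(3/2)
f(-16) + (5 + j(O))*(-1242) = -6 + (5 + (7/6)^(3/2))*(-1242) = -6 + (5 + 7*√42/36)*(-1242) = -6 + (-6210 - 483*√42/2) = -6216 - 483*√42/2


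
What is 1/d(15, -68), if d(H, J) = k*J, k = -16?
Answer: 1/1088 ≈ 0.00091912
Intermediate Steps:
d(H, J) = -16*J
1/d(15, -68) = 1/(-16*(-68)) = 1/1088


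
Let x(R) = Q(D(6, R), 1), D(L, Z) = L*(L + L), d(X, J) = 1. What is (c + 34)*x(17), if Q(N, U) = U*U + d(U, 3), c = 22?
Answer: 112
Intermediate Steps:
D(L, Z) = 2*L² (D(L, Z) = L*(2*L) = 2*L²)
Q(N, U) = 1 + U² (Q(N, U) = U*U + 1 = U² + 1 = 1 + U²)
x(R) = 2 (x(R) = 1 + 1² = 1 + 1 = 2)
(c + 34)*x(17) = (22 + 34)*2 = 56*2 = 112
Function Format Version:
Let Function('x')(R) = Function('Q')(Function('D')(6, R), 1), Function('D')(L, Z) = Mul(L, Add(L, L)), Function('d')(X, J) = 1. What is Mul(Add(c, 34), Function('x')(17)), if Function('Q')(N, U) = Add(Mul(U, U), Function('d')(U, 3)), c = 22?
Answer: 112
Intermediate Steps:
Function('D')(L, Z) = Mul(2, Pow(L, 2)) (Function('D')(L, Z) = Mul(L, Mul(2, L)) = Mul(2, Pow(L, 2)))
Function('Q')(N, U) = Add(1, Pow(U, 2)) (Function('Q')(N, U) = Add(Mul(U, U), 1) = Add(Pow(U, 2), 1) = Add(1, Pow(U, 2)))
Function('x')(R) = 2 (Function('x')(R) = Add(1, Pow(1, 2)) = Add(1, 1) = 2)
Mul(Add(c, 34), Function('x')(17)) = Mul(Add(22, 34), 2) = Mul(56, 2) = 112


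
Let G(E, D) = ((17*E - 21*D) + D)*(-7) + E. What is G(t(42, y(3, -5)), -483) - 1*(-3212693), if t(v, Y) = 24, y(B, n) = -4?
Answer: 3142241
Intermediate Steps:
G(E, D) = -118*E + 140*D (G(E, D) = ((-21*D + 17*E) + D)*(-7) + E = (-20*D + 17*E)*(-7) + E = (-119*E + 140*D) + E = -118*E + 140*D)
G(t(42, y(3, -5)), -483) - 1*(-3212693) = (-118*24 + 140*(-483)) - 1*(-3212693) = (-2832 - 67620) + 3212693 = -70452 + 3212693 = 3142241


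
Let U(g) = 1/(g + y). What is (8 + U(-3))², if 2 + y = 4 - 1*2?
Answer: 529/9 ≈ 58.778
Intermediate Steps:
y = 0 (y = -2 + (4 - 1*2) = -2 + (4 - 2) = -2 + 2 = 0)
U(g) = 1/g (U(g) = 1/(g + 0) = 1/g)
(8 + U(-3))² = (8 + 1/(-3))² = (8 - ⅓)² = (23/3)² = 529/9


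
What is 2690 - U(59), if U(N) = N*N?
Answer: -791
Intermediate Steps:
U(N) = N²
2690 - U(59) = 2690 - 1*59² = 2690 - 1*3481 = 2690 - 3481 = -791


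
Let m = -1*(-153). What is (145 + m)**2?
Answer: 88804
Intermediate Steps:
m = 153
(145 + m)**2 = (145 + 153)**2 = 298**2 = 88804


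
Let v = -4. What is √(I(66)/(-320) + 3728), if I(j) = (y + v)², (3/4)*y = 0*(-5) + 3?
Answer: 4*√233 ≈ 61.057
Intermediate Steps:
y = 4 (y = 4*(0*(-5) + 3)/3 = 4*(0 + 3)/3 = (4/3)*3 = 4)
I(j) = 0 (I(j) = (4 - 4)² = 0² = 0)
√(I(66)/(-320) + 3728) = √(0/(-320) + 3728) = √(0*(-1/320) + 3728) = √(0 + 3728) = √3728 = 4*√233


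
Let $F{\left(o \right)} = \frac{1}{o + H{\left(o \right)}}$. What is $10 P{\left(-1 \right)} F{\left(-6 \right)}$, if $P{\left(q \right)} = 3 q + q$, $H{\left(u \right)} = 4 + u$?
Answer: $5$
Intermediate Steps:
$P{\left(q \right)} = 4 q$
$F{\left(o \right)} = \frac{1}{4 + 2 o}$ ($F{\left(o \right)} = \frac{1}{o + \left(4 + o\right)} = \frac{1}{4 + 2 o}$)
$10 P{\left(-1 \right)} F{\left(-6 \right)} = 10 \cdot 4 \left(-1\right) \frac{1}{2 \left(2 - 6\right)} = 10 \left(-4\right) \frac{1}{2 \left(-4\right)} = - 40 \cdot \frac{1}{2} \left(- \frac{1}{4}\right) = \left(-40\right) \left(- \frac{1}{8}\right) = 5$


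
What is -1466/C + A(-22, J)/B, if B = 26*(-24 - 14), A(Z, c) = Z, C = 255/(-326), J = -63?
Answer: 236093309/125970 ≈ 1874.2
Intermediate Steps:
C = -255/326 (C = 255*(-1/326) = -255/326 ≈ -0.78221)
B = -988 (B = 26*(-38) = -988)
-1466/C + A(-22, J)/B = -1466/(-255/326) - 22/(-988) = -1466*(-326/255) - 22*(-1/988) = 477916/255 + 11/494 = 236093309/125970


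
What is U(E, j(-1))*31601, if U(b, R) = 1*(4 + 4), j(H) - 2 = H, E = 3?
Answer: 252808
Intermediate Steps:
j(H) = 2 + H
U(b, R) = 8 (U(b, R) = 1*8 = 8)
U(E, j(-1))*31601 = 8*31601 = 252808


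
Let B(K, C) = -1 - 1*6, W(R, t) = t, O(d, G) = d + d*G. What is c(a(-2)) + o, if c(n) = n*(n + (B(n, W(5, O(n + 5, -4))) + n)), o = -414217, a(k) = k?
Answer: -414195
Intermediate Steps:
O(d, G) = d + G*d
B(K, C) = -7 (B(K, C) = -1 - 6 = -7)
c(n) = n*(-7 + 2*n) (c(n) = n*(n + (-7 + n)) = n*(-7 + 2*n))
c(a(-2)) + o = -2*(-7 + 2*(-2)) - 414217 = -2*(-7 - 4) - 414217 = -2*(-11) - 414217 = 22 - 414217 = -414195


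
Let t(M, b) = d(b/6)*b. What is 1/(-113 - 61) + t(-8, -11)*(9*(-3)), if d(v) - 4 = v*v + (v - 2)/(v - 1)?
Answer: 15311009/5916 ≈ 2588.1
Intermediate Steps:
d(v) = 4 + v**2 + (-2 + v)/(-1 + v) (d(v) = 4 + (v*v + (v - 2)/(v - 1)) = 4 + (v**2 + (-2 + v)/(-1 + v)) = 4 + v**2 + (-2 + v)/(-1 + v))
t(M, b) = b*(-6 - b**2/36 + b**3/216 + 5*b/6)/(-1 + b/6) (t(M, b) = ((-6 + (b/6)**3 - (b/6)**2 + 5*(b/6))/(-1 + b/6))*b = ((-6 + b**3/216 - b**2/36 + 5*b/6)/(-1 + b/6))*b = ((-6 - b**2/36 + b**3/216 + 5*b/6)/(-1 + b/6))*b = b*(-6 - b**2/36 + b**3/216 + 5*b/6)/(-1 + b/6))
1/(-113 - 61) + t(-8, -11)*(9*(-3)) = 1/(-113 - 61) + ((1/36)*(-11)*(-1296 + (-11)**3 - 6*(-11)**2 + 180*(-11))/(-6 - 11))*(9*(-3)) = 1/(-174) + ((1/36)*(-11)*(-1296 - 1331 - 6*121 - 1980)/(-17))*(-27) = -1/174 + ((1/36)*(-11)*(-1/17)*(-1296 - 1331 - 726 - 1980))*(-27) = -1/174 + ((1/36)*(-11)*(-1/17)*(-5333))*(-27) = -1/174 - 58663/612*(-27) = -1/174 + 175989/68 = 15311009/5916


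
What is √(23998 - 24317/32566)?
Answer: √25450151547866/32566 ≈ 154.91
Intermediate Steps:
√(23998 - 24317/32566) = √(781494551/32566) = √25450151547866/32566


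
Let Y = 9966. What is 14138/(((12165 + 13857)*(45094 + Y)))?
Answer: 7069/716385660 ≈ 9.8676e-6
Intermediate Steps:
14138/(((12165 + 13857)*(45094 + Y))) = 14138/(((12165 + 13857)*(45094 + 9966))) = 14138/((26022*55060)) = 14138/1432771320 = 14138*(1/1432771320) = 7069/716385660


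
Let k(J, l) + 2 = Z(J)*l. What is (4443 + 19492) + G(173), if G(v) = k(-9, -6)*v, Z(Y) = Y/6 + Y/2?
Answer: 29817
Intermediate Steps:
Z(Y) = 2*Y/3 (Z(Y) = Y*(⅙) + Y*(½) = Y/6 + Y/2 = 2*Y/3)
k(J, l) = -2 + 2*J*l/3 (k(J, l) = -2 + (2*J/3)*l = -2 + 2*J*l/3)
G(v) = 34*v (G(v) = (-2 + (⅔)*(-9)*(-6))*v = (-2 + 36)*v = 34*v)
(4443 + 19492) + G(173) = (4443 + 19492) + 34*173 = 23935 + 5882 = 29817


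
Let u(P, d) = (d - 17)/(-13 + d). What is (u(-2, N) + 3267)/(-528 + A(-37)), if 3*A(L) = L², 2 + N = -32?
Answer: -92160/2021 ≈ -45.601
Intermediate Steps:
N = -34 (N = -2 - 32 = -34)
u(P, d) = (-17 + d)/(-13 + d)
A(L) = L²/3
(u(-2, N) + 3267)/(-528 + A(-37)) = ((-17 - 34)/(-13 - 34) + 3267)/(-528 + (⅓)*(-37)²) = (-51/(-47) + 3267)/(-528 + (⅓)*1369) = (-1/47*(-51) + 3267)/(-528 + 1369/3) = (51/47 + 3267)/(-215/3) = (153600/47)*(-3/215) = -92160/2021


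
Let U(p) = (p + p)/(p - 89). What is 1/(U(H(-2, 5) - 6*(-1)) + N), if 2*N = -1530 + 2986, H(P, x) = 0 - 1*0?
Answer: 83/60412 ≈ 0.0013739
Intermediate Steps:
H(P, x) = 0 (H(P, x) = 0 + 0 = 0)
N = 728 (N = (-1530 + 2986)/2 = (½)*1456 = 728)
U(p) = 2*p/(-89 + p) (U(p) = (2*p)/(-89 + p) = 2*p/(-89 + p))
1/(U(H(-2, 5) - 6*(-1)) + N) = 1/(2*(0 - 6*(-1))/(-89 + (0 - 6*(-1))) + 728) = 1/(2*(0 + 6)/(-89 + (0 + 6)) + 728) = 1/(2*6/(-89 + 6) + 728) = 1/(2*6/(-83) + 728) = 1/(2*6*(-1/83) + 728) = 1/(-12/83 + 728) = 1/(60412/83) = 83/60412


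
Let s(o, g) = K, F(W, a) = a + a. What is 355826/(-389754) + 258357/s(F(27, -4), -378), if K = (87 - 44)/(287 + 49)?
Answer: 16916865611645/8379711 ≈ 2.0188e+6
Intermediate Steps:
F(W, a) = 2*a
K = 43/336 ≈ 0.12798
s(o, g) = 43/336
355826/(-389754) + 258357/s(F(27, -4), -378) = 355826/(-389754) + 258357/(43/336) = 355826*(-1/389754) + 258357*(336/43) = -177913/194877 + 86807952/43 = 16916865611645/8379711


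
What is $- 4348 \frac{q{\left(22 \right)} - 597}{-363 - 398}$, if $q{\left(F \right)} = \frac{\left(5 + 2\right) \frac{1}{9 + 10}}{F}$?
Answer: $- \frac{542497786}{159049} \approx -3410.9$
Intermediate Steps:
$q{\left(F \right)} = \frac{7}{19 F}$ ($q{\left(F \right)} = \frac{7 \cdot \frac{1}{19}}{F} = \frac{7}{19 F}$)
$- 4348 \frac{q{\left(22 \right)} - 597}{-363 - 398} = - 4348 \frac{\frac{7}{19 \cdot 22} - 597}{-363 - 398} = - 4348 \frac{\frac{7}{19} \cdot \frac{1}{22} - 597}{-761} = - 4348 \left(\frac{7}{418} - 597\right) \left(- \frac{1}{761}\right) = - 4348 \left(\left(- \frac{249539}{418}\right) \left(- \frac{1}{761}\right)\right) = \left(-4348\right) \frac{249539}{318098} = - \frac{542497786}{159049}$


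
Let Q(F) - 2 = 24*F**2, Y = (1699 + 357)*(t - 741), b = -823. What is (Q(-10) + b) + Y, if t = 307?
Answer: -890725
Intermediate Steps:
Y = -892304 (Y = (1699 + 357)*(307 - 741) = 2056*(-434) = -892304)
Q(F) = 2 + 24*F**2
(Q(-10) + b) + Y = ((2 + 24*(-10)**2) - 823) - 892304 = ((2 + 24*100) - 823) - 892304 = ((2 + 2400) - 823) - 892304 = (2402 - 823) - 892304 = 1579 - 892304 = -890725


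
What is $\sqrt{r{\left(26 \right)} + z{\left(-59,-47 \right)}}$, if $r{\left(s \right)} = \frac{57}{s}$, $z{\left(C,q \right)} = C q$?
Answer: $\frac{\sqrt{1876030}}{26} \approx 52.68$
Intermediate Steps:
$\sqrt{r{\left(26 \right)} + z{\left(-59,-47 \right)}} = \sqrt{\frac{57}{26} - -2773} = \sqrt{57 \cdot \frac{1}{26} + 2773} = \sqrt{\frac{57}{26} + 2773} = \sqrt{\frac{72155}{26}} = \frac{\sqrt{1876030}}{26}$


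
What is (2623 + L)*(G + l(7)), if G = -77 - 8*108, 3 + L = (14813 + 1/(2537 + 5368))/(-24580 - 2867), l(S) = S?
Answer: -530829994248356/216968535 ≈ -2.4466e+6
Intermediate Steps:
L = -768002371/216968535 (L = -3 + (14813 + 1/(2537 + 5368))/(-24580 - 2867) = -3 + (14813 + 1/7905)/(-27447) = -3 + (14813 + 1/7905)*(-1/27447) = -3 + (117096766/7905)*(-1/27447) = -3 - 117096766/216968535 = -768002371/216968535 ≈ -3.5397)
G = -941 (G = -77 - 864 = -941)
(2623 + L)*(G + l(7)) = (2623 - 768002371/216968535)*(-941 + 7) = (568340464934/216968535)*(-934) = -530829994248356/216968535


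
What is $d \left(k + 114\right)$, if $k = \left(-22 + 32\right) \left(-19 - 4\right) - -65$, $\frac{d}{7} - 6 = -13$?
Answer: $2499$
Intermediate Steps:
$d = -49$ ($d = 42 + 7 \left(-13\right) = 42 - 91 = -49$)
$k = -165$ ($k = 10 \left(-23\right) + 65 = -230 + 65 = -165$)
$d \left(k + 114\right) = - 49 \left(-165 + 114\right) = \left(-49\right) \left(-51\right) = 2499$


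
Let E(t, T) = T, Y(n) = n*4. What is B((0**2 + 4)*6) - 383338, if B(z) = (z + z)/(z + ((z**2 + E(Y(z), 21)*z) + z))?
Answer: -18016884/47 ≈ -3.8334e+5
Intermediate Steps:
Y(n) = 4*n
B(z) = 2*z/(z**2 + 23*z) (B(z) = (z + z)/(z + ((z**2 + 21*z) + z)) = (2*z)/(z + (z**2 + 22*z)) = (2*z)/(z**2 + 23*z) = 2*z/(z**2 + 23*z))
B((0**2 + 4)*6) - 383338 = 2/(23 + (0**2 + 4)*6) - 383338 = 2/(23 + (0 + 4)*6) - 383338 = 2/(23 + 4*6) - 383338 = 2/(23 + 24) - 383338 = 2/47 - 383338 = -18016884/47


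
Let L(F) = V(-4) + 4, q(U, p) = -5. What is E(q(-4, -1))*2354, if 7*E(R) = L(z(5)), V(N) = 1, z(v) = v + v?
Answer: 11770/7 ≈ 1681.4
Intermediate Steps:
z(v) = 2*v
L(F) = 5 (L(F) = 1 + 4 = 5)
E(R) = 5/7 (E(R) = (⅐)*5 = 5/7)
E(q(-4, -1))*2354 = (5/7)*2354 = 11770/7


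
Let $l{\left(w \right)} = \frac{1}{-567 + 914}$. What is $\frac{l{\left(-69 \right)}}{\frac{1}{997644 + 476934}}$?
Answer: $\frac{1474578}{347} \approx 4249.5$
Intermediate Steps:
$l{\left(w \right)} = \frac{1}{347}$
$\frac{l{\left(-69 \right)}}{\frac{1}{997644 + 476934}} = \frac{1}{347 \frac{1}{997644 + 476934}} = \frac{1}{347 \cdot \frac{1}{1474578}} = \frac{\frac{1}{\frac{1}{1474578}}}{347} = \frac{1}{347} \cdot 1474578 = \frac{1474578}{347}$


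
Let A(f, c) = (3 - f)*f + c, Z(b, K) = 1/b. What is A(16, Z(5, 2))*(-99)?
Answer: 102861/5 ≈ 20572.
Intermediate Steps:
A(f, c) = c + f*(3 - f) (A(f, c) = f*(3 - f) + c = c + f*(3 - f))
A(16, Z(5, 2))*(-99) = (1/5 - 1*16**2 + 3*16)*(-99) = (1/5 - 1*256 + 48)*(-99) = (1/5 - 256 + 48)*(-99) = -1039/5*(-99) = 102861/5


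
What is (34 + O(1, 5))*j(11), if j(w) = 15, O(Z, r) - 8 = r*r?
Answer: 1005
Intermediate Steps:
O(Z, r) = 8 + r**2 (O(Z, r) = 8 + r*r = 8 + r**2)
(34 + O(1, 5))*j(11) = (34 + (8 + 5**2))*15 = (34 + (8 + 25))*15 = (34 + 33)*15 = 67*15 = 1005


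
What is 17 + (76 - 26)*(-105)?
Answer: -5233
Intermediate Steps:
17 + (76 - 26)*(-105) = 17 + 50*(-105) = 17 - 5250 = -5233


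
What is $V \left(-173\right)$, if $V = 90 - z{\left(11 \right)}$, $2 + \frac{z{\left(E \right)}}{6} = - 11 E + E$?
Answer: $-131826$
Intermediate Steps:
$z{\left(E \right)} = -12 - 60 E$ ($z{\left(E \right)} = -12 + 6 \left(- 11 E + E\right) = -12 + 6 \left(- 10 E\right) = -12 - 60 E$)
$V = 762$ ($V = 90 - \left(-12 - 660\right) = 90 - -672 = 90 + 672 = 762$)
$V \left(-173\right) = 762 \left(-173\right) = -131826$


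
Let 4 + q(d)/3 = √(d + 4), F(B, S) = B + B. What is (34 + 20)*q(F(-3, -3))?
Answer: -648 + 162*I*√2 ≈ -648.0 + 229.1*I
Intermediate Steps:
F(B, S) = 2*B
q(d) = -12 + 3*√(4 + d) (q(d) = -12 + 3*√(d + 4) = -12 + 3*√(4 + d))
(34 + 20)*q(F(-3, -3)) = (34 + 20)*(-12 + 3*√(4 + 2*(-3))) = 54*(-12 + 3*√(4 - 6)) = 54*(-12 + 3*√(-2)) = 54*(-12 + 3*(I*√2)) = 54*(-12 + 3*I*√2) = -648 + 162*I*√2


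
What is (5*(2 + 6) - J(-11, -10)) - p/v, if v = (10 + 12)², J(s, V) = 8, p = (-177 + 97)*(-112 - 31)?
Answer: 92/11 ≈ 8.3636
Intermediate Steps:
p = 11440 (p = -80*(-143) = 11440)
v = 484 (v = 22² = 484)
(5*(2 + 6) - J(-11, -10)) - p/v = (5*(2 + 6) - 1*8) - 11440/484 = (5*8 - 8) - 11440/484 = (40 - 8) - 1*260/11 = 32 - 260/11 = 92/11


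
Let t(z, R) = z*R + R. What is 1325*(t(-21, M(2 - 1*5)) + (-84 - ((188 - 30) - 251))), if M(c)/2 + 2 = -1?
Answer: 170925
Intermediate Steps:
M(c) = -6 (M(c) = -4 + 2*(-1) = -4 - 2 = -6)
t(z, R) = R + R*z (t(z, R) = R*z + R = R + R*z)
1325*(t(-21, M(2 - 1*5)) + (-84 - ((188 - 30) - 251))) = 1325*(-6*(1 - 21) + (-84 - ((188 - 30) - 251))) = 1325*(-6*(-20) + (-84 - (158 - 251))) = 1325*(120 + (-84 - 1*(-93))) = 1325*(120 + (-84 + 93)) = 1325*(120 + 9) = 1325*129 = 170925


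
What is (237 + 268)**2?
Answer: 255025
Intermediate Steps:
(237 + 268)**2 = 505**2 = 255025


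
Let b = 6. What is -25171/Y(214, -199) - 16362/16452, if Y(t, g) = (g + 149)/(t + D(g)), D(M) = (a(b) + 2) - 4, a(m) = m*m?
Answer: 2852757731/22850 ≈ 1.2485e+5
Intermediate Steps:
a(m) = m²
D(M) = 34 (D(M) = (6² + 2) - 4 = (36 + 2) - 4 = 38 - 4 = 34)
Y(t, g) = (149 + g)/(34 + t) (Y(t, g) = (g + 149)/(t + 34) = (149 + g)/(34 + t))
-25171/Y(214, -199) - 16362/16452 = -25171*(34 + 214)/(149 - 199) - 16362/16452 = -25171/(-50/248) - 16362*1/16452 = -25171/((1/248)*(-50)) - 909/914 = -25171/(-25/124) - 909/914 = -25171*(-124/25) - 909/914 = 3121204/25 - 909/914 = 2852757731/22850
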